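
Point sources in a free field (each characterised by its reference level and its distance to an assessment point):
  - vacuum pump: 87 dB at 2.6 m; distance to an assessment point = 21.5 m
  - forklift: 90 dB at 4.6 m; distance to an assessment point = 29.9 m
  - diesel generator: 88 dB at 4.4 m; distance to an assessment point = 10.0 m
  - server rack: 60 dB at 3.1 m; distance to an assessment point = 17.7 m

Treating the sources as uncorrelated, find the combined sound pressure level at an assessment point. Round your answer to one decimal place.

Propagate each source to the receiver with L = L_ref − 20·log₁₀(r/r_ref), then add intensities.
vacuum pump: 87 − 20·log₁₀(21.5/2.6) = 87 − 18.35 = 68.65 dB.
forklift: 90 − 20·log₁₀(29.9/4.6) = 90 − 16.26 = 73.74 dB.
diesel generator: 88 − 20·log₁₀(10.0/4.4) = 88 − 7.13 = 80.87 dB.
server rack: 60 − 20·log₁₀(17.7/3.1) = 60 − 15.13 = 44.87 dB.
Σ 10^(L/10) = 1.532e+08 → L_total = 10·log₁₀(1.532e+08) = 81.85 dB.

81.9 dB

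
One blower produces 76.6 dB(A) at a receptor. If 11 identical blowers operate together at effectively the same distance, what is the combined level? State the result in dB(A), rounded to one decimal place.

87.0 dB(A)

With 11 equal, uncorrelated contributions the intensity is 11× that of one unit, giving a rise of 10·log₁₀ 11.
L_total = 76.6 + 10·log₁₀(11) = 76.6 + 10.414 = 87.01 dB(A).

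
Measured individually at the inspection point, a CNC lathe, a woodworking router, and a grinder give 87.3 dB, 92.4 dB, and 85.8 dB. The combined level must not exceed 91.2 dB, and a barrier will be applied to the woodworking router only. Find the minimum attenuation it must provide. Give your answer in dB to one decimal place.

6.4 dB

Fixed contribution from the other sources: Σ 10^(L/10) = 10^(87.3/10) + 10^(85.8/10) = 9.172e+08 (89.62 dB).
To meet 91.2 dB overall, the treated woodworking router may contribute at most 10^(91.2/10) − 9.172e+08 = 4.010e+08, i.e. 86.03 dB.
So the woodworking router must be reduced from 92.4 to 86.03 dB: IL = 6.37 dB.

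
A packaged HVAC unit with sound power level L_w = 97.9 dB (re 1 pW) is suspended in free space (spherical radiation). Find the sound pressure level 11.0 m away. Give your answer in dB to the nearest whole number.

66 dB

The power spreads over a sphere of area 4π·r², so L_p = L_w − 10·log₁₀(4π·r²).
4π·r² = 1521 m², 10·log₁₀ of that is 31.820 dB.
L_p = 97.9 − 31.820 = 66.08 dB.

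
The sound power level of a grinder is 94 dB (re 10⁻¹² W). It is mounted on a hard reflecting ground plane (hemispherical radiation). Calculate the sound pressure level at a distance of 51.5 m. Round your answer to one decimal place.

The power spreads over a hemisphere of area 2π·r², so L_p = L_w − 10·log₁₀(2π·r²).
2π·r² = 1.666e+04 m², 10·log₁₀ of that is 42.218 dB.
L_p = 94 − 42.218 = 51.78 dB.

51.8 dB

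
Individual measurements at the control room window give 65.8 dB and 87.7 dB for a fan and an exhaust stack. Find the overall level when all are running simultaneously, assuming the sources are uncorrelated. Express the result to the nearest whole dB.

88 dB

For uncorrelated sources the intensities add, so convert each level to linear form, sum, and take 10·log₁₀ of the total.
Σ 10^(L/10) = 10^(65.8/10) + 10^(87.7/10) = 5.926e+08.
L_total = 10·log₁₀(5.926e+08) = 87.73 dB.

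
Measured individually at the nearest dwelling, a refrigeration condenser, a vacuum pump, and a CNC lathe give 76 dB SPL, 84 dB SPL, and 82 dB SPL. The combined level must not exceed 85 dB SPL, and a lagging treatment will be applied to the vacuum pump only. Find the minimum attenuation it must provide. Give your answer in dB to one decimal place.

Fixed contribution from the other sources: Σ 10^(L/10) = 10^(76/10) + 10^(82/10) = 1.983e+08 (82.97 dB SPL).
The limit corresponds to 10^(85/10) = 3.162e+08; subtracting the fixed part leaves 1.179e+08 for the vacuum pump, i.e. 80.72 dB SPL.
Required insertion loss = 84 − 80.72 = 3.28 dB.

3.3 dB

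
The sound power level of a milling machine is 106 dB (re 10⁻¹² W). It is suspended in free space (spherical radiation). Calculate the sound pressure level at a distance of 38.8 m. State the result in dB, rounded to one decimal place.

Free-field spherical radiation: L_p = L_w − 10·log₁₀(4π·r²), r = 38.8 m.
4π·r² = 1.892e+04 m², 10·log₁₀ of that is 42.769 dB.
L_p = 106 − 42.769 = 63.23 dB.

63.2 dB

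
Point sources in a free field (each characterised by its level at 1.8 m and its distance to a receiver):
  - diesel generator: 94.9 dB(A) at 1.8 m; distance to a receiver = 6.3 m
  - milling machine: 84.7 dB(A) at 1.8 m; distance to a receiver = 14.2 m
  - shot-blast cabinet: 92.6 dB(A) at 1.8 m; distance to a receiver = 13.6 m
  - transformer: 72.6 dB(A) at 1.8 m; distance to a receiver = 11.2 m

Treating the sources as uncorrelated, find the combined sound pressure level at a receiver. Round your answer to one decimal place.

Propagate each source to the receiver with L = L_ref − 20·log₁₀(r/r_ref), then add intensities.
diesel generator: 94.9 − 20·log₁₀(6.3/1.8) = 94.9 − 10.88 = 84.02 dB(A).
milling machine: 84.7 − 20·log₁₀(14.2/1.8) = 84.7 − 17.94 = 66.76 dB(A).
shot-blast cabinet: 92.6 − 20·log₁₀(13.6/1.8) = 92.6 − 17.57 = 75.03 dB(A).
transformer: 72.6 − 20·log₁₀(11.2/1.8) = 72.6 − 15.88 = 56.72 dB(A).
Σ 10^(L/10) = 2.894e+08 → L_total = 10·log₁₀(2.894e+08) = 84.61 dB(A).

84.6 dB(A)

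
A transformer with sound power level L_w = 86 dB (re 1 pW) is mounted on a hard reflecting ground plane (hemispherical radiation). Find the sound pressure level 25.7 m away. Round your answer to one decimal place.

The power spreads over a hemisphere of area 2π·r², so L_p = L_w − 10·log₁₀(2π·r²).
2π·r² = 4150 m², 10·log₁₀ of that is 36.180 dB.
L_p = 86 − 36.180 = 49.82 dB.

49.8 dB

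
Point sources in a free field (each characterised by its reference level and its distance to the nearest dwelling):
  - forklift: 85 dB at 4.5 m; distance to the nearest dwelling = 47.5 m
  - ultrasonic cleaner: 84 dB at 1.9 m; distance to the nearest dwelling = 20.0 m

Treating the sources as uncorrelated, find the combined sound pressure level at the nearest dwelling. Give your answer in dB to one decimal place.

67.1 dB

First find each source's level at the receiver (point-source: −20·log₁₀(r/r_ref)), then combine on an intensity basis.
forklift: 85 − 20·log₁₀(47.5/4.5) = 85 − 20.47 = 64.53 dB.
ultrasonic cleaner: 84 − 20·log₁₀(20.0/1.9) = 84 − 20.45 = 63.55 dB.
Σ 10^(L/10) = 5.105e+06 → L_total = 10·log₁₀(5.105e+06) = 67.08 dB.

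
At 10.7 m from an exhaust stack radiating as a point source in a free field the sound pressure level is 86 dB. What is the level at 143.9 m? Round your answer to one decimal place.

For a point source, L₂ = L₁ − 20·log₁₀(r₂/r₁).
L₂ = 86 − 20·log₁₀(143.9/10.7) = 86 − 22.574 = 63.43 dB.

63.4 dB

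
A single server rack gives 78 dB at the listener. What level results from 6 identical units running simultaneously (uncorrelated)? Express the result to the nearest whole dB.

86 dB

L_total = L₁ + 10·log₁₀ N for N identical incoherent sources.
L_total = 78 + 10·log₁₀(6) = 78 + 7.782 = 85.78 dB.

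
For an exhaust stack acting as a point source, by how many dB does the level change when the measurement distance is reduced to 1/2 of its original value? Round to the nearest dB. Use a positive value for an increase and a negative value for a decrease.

+6 dB

Point-source spreading: ΔL = −20·log₁₀(r₂/r₁).
ΔL = −20·log₁₀(0.5) = +6.02 dB.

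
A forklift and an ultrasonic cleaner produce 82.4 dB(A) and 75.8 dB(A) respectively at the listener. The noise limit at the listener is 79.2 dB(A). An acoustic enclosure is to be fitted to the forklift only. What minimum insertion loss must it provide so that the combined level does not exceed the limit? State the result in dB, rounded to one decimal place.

The untreated sources together contribute 10^(75.8/10) = 3.802e+07, i.e. 75.80 dB(A).
The limit corresponds to 10^(79.2/10) = 8.318e+07; subtracting the fixed part leaves 4.516e+07 for the forklift, i.e. 76.55 dB(A).
So the forklift must be reduced from 82.4 to 76.55 dB(A): IL = 5.85 dB.

5.9 dB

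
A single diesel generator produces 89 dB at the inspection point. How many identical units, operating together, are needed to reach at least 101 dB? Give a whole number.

N identical sources give L₁ + 10·log₁₀ N, so require 10·log₁₀ N ≥ 101 − 89 = 12.0 dB.
N ≥ 10^(12.0/10) = 15.849, so N = 16.

16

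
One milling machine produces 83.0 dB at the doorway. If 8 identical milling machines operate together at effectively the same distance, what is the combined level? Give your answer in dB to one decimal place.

92.0 dB

L_total = L₁ + 10·log₁₀ N for N identical incoherent sources.
L_total = 83.0 + 10·log₁₀(8) = 83.0 + 9.031 = 92.03 dB.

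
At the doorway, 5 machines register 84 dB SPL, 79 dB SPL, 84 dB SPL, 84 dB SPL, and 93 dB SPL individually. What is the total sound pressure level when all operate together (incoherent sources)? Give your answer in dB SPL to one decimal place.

Incoherent sources combine by intensity addition: L_total = 10·log₁₀(Σ 10^(L_i/10)).
Σ 10^(L/10) = 10^(84/10) + 10^(79/10) + 10^(84/10) + 10^(84/10) + 10^(93/10) = 2.828e+09.
L_total = 10·log₁₀(2.828e+09) = 94.52 dB SPL.

94.5 dB SPL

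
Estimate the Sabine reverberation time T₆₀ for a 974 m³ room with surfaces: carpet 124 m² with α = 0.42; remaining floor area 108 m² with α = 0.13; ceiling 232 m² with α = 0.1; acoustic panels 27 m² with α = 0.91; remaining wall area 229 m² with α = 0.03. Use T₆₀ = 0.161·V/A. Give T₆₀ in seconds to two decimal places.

Total absorption A = 124·0.42 + 108·0.13 + 232·0.1 + 27·0.91 + 229·0.03 = 120.76 m² sabins.
T₆₀ = 0.161·V/A = 0.161·974/120.76 = 1.299 s.

1.30 s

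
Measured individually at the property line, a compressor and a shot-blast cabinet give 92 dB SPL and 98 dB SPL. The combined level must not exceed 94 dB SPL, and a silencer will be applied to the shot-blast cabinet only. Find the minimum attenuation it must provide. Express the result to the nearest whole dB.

The untreated sources together contribute 10^(92/10) = 1.585e+09, i.e. 92.00 dB SPL.
The limit corresponds to 10^(94/10) = 2.512e+09; subtracting the fixed part leaves 9.270e+08 for the shot-blast cabinet, i.e. 89.67 dB SPL.
So the shot-blast cabinet must be reduced from 98 to 89.67 dB SPL: IL = 8.33 dB.

8 dB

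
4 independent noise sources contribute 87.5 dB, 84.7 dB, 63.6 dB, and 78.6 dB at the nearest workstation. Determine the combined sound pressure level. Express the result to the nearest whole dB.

Incoherent sources combine by intensity addition: L_total = 10·log₁₀(Σ 10^(L_i/10)).
Σ 10^(L/10) = 10^(87.5/10) + 10^(84.7/10) + 10^(63.6/10) + 10^(78.6/10) = 9.322e+08.
L_total = 10·log₁₀(9.322e+08) = 89.70 dB.

90 dB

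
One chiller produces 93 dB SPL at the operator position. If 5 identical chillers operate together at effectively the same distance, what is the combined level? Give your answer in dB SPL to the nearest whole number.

100 dB SPL

With 5 equal, uncorrelated contributions the intensity is 5× that of one unit, giving a rise of 10·log₁₀ 5.
L_total = 93 + 10·log₁₀(5) = 93 + 6.990 = 99.99 dB SPL.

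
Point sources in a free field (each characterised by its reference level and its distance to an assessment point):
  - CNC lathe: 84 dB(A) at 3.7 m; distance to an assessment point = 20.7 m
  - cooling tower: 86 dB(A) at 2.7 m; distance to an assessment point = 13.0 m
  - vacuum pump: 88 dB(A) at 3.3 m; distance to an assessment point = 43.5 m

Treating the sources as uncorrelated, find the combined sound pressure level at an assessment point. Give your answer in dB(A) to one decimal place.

Propagate each source to the receiver with L = L_ref − 20·log₁₀(r/r_ref), then add intensities.
CNC lathe: 84 − 20·log₁₀(20.7/3.7) = 84 − 14.96 = 69.04 dB(A).
cooling tower: 86 − 20·log₁₀(13.0/2.7) = 86 − 13.65 = 72.35 dB(A).
vacuum pump: 88 − 20·log₁₀(43.5/3.3) = 88 − 22.40 = 65.60 dB(A).
Σ 10^(L/10) = 2.883e+07 → L_total = 10·log₁₀(2.883e+07) = 74.60 dB(A).

74.6 dB(A)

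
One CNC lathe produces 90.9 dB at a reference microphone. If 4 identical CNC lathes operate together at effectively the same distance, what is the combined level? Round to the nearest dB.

97 dB

L_total = L₁ + 10·log₁₀ N for N identical incoherent sources.
L_total = 90.9 + 10·log₁₀(4) = 90.9 + 6.021 = 96.92 dB.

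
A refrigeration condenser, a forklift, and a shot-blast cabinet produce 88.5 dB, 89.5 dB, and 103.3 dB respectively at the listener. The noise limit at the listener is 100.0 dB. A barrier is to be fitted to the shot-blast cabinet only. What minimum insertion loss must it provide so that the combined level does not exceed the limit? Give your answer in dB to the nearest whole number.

4 dB

Fixed contribution from the other sources: Σ 10^(L/10) = 10^(88.5/10) + 10^(89.5/10) = 1.599e+09 (92.04 dB).
The limit corresponds to 10^(100.0/10) = 1.000e+10; subtracting the fixed part leaves 8.401e+09 for the shot-blast cabinet, i.e. 99.24 dB.
So the shot-blast cabinet must be reduced from 103.3 to 99.24 dB: IL = 4.06 dB.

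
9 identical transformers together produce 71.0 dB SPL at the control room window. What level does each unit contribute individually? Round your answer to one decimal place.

61.5 dB SPL

9 equal contributions raise the level by 10·log₁₀ 9 = 9.542 dB, so each unit alone gives 71.0 − 9.542.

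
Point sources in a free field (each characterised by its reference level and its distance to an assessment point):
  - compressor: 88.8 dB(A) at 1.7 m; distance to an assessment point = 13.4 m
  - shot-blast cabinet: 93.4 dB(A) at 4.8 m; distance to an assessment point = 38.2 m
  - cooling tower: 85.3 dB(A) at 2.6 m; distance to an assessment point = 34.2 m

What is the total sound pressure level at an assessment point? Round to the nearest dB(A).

77 dB(A)

Apply inverse-square spreading to bring every level to the receiver, then sum 10^(L/10).
compressor: 88.8 − 20·log₁₀(13.4/1.7) = 88.8 − 17.93 = 70.87 dB(A).
shot-blast cabinet: 93.4 − 20·log₁₀(38.2/4.8) = 93.4 − 18.02 = 75.38 dB(A).
cooling tower: 85.3 − 20·log₁₀(34.2/2.6) = 85.3 − 22.38 = 62.92 dB(A).
Σ 10^(L/10) = 4.871e+07 → L_total = 10·log₁₀(4.871e+07) = 76.88 dB(A).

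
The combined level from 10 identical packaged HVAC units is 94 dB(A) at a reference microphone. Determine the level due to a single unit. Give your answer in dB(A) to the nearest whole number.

84 dB(A)

Dividing the total intensity by 10 lowers the level by 10·log₁₀ 10 = 10.000 dB: L₁ = 94 − 10.000.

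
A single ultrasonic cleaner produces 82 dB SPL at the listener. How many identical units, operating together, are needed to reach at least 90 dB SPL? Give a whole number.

7

The shortfall is 90 − 82 = 8.0 dB, and N units add 10·log₁₀ N, so need 10·log₁₀ N ≥ 8.0.
N ≥ 10^(8.0/10) = 6.310, so N = 7.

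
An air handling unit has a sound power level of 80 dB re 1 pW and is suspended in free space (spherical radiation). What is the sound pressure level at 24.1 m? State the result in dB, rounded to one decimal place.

41.4 dB

The power spreads over a sphere of area 4π·r², so L_p = L_w − 10·log₁₀(4π·r²).
4π·r² = 7299 m², 10·log₁₀ of that is 38.632 dB.
L_p = 80 − 38.632 = 41.37 dB.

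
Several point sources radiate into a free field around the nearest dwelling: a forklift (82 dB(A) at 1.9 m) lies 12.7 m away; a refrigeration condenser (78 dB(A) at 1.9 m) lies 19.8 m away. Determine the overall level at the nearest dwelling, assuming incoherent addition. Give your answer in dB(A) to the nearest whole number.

66 dB(A)

Apply inverse-square spreading to bring every level to the receiver, then sum 10^(L/10).
forklift: 82 − 20·log₁₀(12.7/1.9) = 82 − 16.50 = 65.50 dB(A).
refrigeration condenser: 78 − 20·log₁₀(19.8/1.9) = 78 − 20.36 = 57.64 dB(A).
Σ 10^(L/10) = 4.128e+06 → L_total = 10·log₁₀(4.128e+06) = 66.16 dB(A).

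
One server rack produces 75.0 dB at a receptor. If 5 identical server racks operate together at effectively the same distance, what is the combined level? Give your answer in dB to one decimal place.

82.0 dB

With 5 equal, uncorrelated contributions the intensity is 5× that of one unit, giving a rise of 10·log₁₀ 5.
L_total = 75.0 + 10·log₁₀(5) = 75.0 + 6.990 = 81.99 dB.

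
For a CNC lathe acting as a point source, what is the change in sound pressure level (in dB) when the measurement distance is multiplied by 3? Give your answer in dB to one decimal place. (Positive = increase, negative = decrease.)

With spherical spreading the level changes by −20·log₁₀(r₂/r₁).
ΔL = −20·log₁₀(3) = -9.54 dB.

-9.5 dB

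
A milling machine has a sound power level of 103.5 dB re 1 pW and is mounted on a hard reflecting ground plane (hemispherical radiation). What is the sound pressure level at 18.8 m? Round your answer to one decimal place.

L_p = L_w − 10·log₁₀(2π·r²) with r = 18.8 m.
2π·r² = 2221 m², 10·log₁₀ of that is 33.465 dB.
L_p = 103.5 − 33.465 = 70.04 dB.

70.0 dB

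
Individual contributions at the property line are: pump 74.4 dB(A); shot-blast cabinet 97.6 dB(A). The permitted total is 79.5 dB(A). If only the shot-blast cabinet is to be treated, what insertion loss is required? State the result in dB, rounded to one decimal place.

The untreated sources together contribute 10^(74.4/10) = 2.754e+07, i.e. 74.40 dB(A).
The limit corresponds to 10^(79.5/10) = 8.913e+07; subtracting the fixed part leaves 6.158e+07 for the shot-blast cabinet, i.e. 77.89 dB(A).
Required insertion loss = 97.6 − 77.89 = 19.71 dB.

19.7 dB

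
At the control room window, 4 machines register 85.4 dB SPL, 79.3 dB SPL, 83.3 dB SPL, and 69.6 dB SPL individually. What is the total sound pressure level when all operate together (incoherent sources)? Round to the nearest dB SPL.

For uncorrelated sources the intensities add, so convert each level to linear form, sum, and take 10·log₁₀ of the total.
Σ 10^(L/10) = 10^(85.4/10) + 10^(79.3/10) + 10^(83.3/10) + 10^(69.6/10) = 6.548e+08.
L_total = 10·log₁₀(6.548e+08) = 88.16 dB SPL.

88 dB SPL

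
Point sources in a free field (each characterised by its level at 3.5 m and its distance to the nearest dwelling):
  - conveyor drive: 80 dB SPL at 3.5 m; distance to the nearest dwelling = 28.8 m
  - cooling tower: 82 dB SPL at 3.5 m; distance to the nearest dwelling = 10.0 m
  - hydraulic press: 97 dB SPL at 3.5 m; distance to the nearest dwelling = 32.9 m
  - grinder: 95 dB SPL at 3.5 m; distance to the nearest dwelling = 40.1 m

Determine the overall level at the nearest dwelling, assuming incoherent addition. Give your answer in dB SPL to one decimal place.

Propagate each source to the receiver with L = L_ref − 20·log₁₀(r/r_ref), then add intensities.
conveyor drive: 80 − 20·log₁₀(28.8/3.5) = 80 − 18.31 = 61.69 dB SPL.
cooling tower: 82 − 20·log₁₀(10.0/3.5) = 82 − 9.12 = 72.88 dB SPL.
hydraulic press: 97 − 20·log₁₀(32.9/3.5) = 97 − 19.46 = 77.54 dB SPL.
grinder: 95 − 20·log₁₀(40.1/3.5) = 95 − 21.18 = 73.82 dB SPL.
Σ 10^(L/10) = 1.017e+08 → L_total = 10·log₁₀(1.017e+08) = 80.07 dB SPL.

80.1 dB SPL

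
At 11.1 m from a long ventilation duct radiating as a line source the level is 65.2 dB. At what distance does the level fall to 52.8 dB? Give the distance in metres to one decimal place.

192.9 m

Line-source spreading drops the level by 10·log₁₀(r₂/r₁); inverting, r₂/r₁ = 10^(ΔL/10).
r₂ = 11.1·10^((65.2−52.8)/10) = 11.1·10^(12.4/10) = 192.90 m.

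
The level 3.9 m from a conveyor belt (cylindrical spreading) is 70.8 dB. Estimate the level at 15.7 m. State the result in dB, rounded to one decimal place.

64.8 dB

Cylindrical spreading from a line source gives a 10·log₁₀(r₂/r₁) drop.
L₂ = 70.8 − 10·log₁₀(15.7/3.9) = 70.8 − 6.048 = 64.75 dB.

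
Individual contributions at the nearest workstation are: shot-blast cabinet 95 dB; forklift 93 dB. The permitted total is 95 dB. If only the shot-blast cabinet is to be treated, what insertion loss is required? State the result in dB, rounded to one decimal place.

4.3 dB

Everything except the shot-blast cabinet sums to 10^(93/10) = 1.995e+09 in linear terms, 93.00 dB.
To meet 95 dB overall, the treated shot-blast cabinet may contribute at most 10^(95/10) − 1.995e+09 = 1.167e+09, i.e. 90.67 dB.
Required insertion loss = 95 − 90.67 = 4.33 dB.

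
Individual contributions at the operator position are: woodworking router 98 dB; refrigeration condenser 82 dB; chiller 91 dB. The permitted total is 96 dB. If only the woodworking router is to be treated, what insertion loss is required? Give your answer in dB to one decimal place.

3.9 dB

Everything except the woodworking router sums to 10^(82/10) + 10^(91/10) = 1.417e+09 in linear terms, 91.51 dB.
To meet 96 dB overall, the treated woodworking router may contribute at most 10^(96/10) − 1.417e+09 = 2.564e+09, i.e. 94.09 dB.
So the woodworking router must be reduced from 98 to 94.09 dB: IL = 3.91 dB.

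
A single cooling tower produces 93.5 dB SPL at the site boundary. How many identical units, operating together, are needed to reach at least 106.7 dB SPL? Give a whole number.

N identical sources give L₁ + 10·log₁₀ N, so require 10·log₁₀ N ≥ 106.7 − 93.5 = 13.2 dB.
N ≥ 10^(13.2/10) = 20.893, so N = 21.

21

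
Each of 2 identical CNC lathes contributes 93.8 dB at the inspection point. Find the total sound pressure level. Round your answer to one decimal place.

96.8 dB

L_total = L₁ + 10·log₁₀ N for N identical incoherent sources.
L_total = 93.8 + 10·log₁₀(2) = 93.8 + 3.010 = 96.81 dB.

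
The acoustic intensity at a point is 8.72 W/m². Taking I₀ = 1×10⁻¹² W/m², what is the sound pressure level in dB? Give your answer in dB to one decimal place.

Dividing by I₀ shifts the exponent by 12: I/I₀ = 8.72×10^12.
L = 10·(0.9405 + 12) = 129.41 dB.

129.4 dB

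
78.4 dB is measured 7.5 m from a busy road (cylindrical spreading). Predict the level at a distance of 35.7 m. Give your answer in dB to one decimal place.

71.6 dB

For a line source, L₂ = L₁ − 10·log₁₀(r₂/r₁).
L₂ = 78.4 − 10·log₁₀(35.7/7.5) = 78.4 − 6.776 = 71.62 dB.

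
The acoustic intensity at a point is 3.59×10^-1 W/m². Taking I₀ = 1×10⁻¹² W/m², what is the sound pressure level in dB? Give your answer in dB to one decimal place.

115.6 dB

Dividing by I₀ shifts the exponent by 12: I/I₀ = 3.59×10^11.
L = 10·(0.5551 + 11) = 115.55 dB.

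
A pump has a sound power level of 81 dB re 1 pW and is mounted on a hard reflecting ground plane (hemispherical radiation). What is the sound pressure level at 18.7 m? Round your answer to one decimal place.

47.6 dB

L_p = L_w − 10·log₁₀(2π·r²) with r = 18.7 m.
2π·r² = 2197 m², 10·log₁₀ of that is 33.419 dB.
L_p = 81 − 33.419 = 47.58 dB.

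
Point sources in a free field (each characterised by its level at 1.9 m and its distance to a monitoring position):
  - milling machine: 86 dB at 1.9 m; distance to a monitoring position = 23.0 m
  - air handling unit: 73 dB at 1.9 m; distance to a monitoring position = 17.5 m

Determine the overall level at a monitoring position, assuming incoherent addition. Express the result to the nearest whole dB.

Propagate each source to the receiver with L = L_ref − 20·log₁₀(r/r_ref), then add intensities.
milling machine: 86 − 20·log₁₀(23.0/1.9) = 86 − 21.66 = 64.34 dB.
air handling unit: 73 − 20·log₁₀(17.5/1.9) = 73 − 19.29 = 53.71 dB.
Σ 10^(L/10) = 2.952e+06 → L_total = 10·log₁₀(2.952e+06) = 64.70 dB.

65 dB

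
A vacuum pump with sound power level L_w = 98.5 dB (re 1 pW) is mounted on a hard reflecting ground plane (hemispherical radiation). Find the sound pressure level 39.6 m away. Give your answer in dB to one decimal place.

L_p = L_w − 10·log₁₀(2π·r²) with r = 39.6 m.
2π·r² = 9853 m², 10·log₁₀ of that is 39.936 dB.
L_p = 98.5 − 39.936 = 58.56 dB.

58.6 dB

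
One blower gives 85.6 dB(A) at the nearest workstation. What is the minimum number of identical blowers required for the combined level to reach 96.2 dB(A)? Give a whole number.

N identical sources give L₁ + 10·log₁₀ N, so require 10·log₁₀ N ≥ 96.2 − 85.6 = 10.6 dB.
N ≥ 10^(10.6/10) = 11.482, so N = 12.

12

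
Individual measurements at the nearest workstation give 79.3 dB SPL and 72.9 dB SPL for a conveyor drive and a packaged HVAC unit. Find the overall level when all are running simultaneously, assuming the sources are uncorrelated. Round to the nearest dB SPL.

80 dB SPL

For uncorrelated sources the intensities add, so convert each level to linear form, sum, and take 10·log₁₀ of the total.
Σ 10^(L/10) = 10^(79.3/10) + 10^(72.9/10) = 1.046e+08.
L_total = 10·log₁₀(1.046e+08) = 80.20 dB SPL.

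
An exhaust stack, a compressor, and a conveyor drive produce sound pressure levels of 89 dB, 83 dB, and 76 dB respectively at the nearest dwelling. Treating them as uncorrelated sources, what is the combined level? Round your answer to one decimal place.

Incoherent sources combine by intensity addition: L_total = 10·log₁₀(Σ 10^(L_i/10)).
Σ 10^(L/10) = 10^(89/10) + 10^(83/10) + 10^(76/10) = 1.034e+09.
L_total = 10·log₁₀(1.034e+09) = 90.14 dB.

90.1 dB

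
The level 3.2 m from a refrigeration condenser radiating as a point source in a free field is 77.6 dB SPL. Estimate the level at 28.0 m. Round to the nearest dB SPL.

Point-source attenuation: ΔL = 20·log₁₀(r₂/r₁) = 20·log₁₀(28.0/3.2) = 18.840 dB.
L₂ = 77.6 − 20·log₁₀(28.0/3.2) = 77.6 − 18.840 = 58.76 dB SPL.

59 dB SPL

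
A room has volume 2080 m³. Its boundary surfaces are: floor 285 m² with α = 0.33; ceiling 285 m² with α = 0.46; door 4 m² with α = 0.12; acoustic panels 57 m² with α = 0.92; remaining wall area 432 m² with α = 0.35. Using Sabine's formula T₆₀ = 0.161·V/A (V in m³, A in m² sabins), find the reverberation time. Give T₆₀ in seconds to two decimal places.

0.78 s

Summing Sᵢαᵢ: 285·0.33 + 285·0.46 + 4·0.12 + 57·0.92 + 432·0.35 = 429.27 m².
T₆₀ = 0.161 × 2080 / 429.27 = 0.780 s.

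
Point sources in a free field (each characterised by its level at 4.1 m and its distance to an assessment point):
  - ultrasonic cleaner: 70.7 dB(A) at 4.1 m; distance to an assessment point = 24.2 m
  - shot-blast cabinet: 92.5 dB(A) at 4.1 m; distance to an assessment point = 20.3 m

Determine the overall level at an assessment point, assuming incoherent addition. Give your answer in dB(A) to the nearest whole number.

Propagate each source to the receiver with L = L_ref − 20·log₁₀(r/r_ref), then add intensities.
ultrasonic cleaner: 70.7 − 20·log₁₀(24.2/4.1) = 70.7 − 15.42 = 55.28 dB(A).
shot-blast cabinet: 92.5 − 20·log₁₀(20.3/4.1) = 92.5 − 13.89 = 78.61 dB(A).
Σ 10^(L/10) = 7.288e+07 → L_total = 10·log₁₀(7.288e+07) = 78.63 dB(A).

79 dB(A)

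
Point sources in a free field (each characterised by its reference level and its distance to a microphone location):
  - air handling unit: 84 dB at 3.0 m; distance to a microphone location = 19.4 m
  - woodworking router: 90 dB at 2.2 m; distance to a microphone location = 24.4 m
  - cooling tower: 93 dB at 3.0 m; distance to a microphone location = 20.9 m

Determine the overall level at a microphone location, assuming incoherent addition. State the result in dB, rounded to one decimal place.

77.4 dB

First find each source's level at the receiver (point-source: −20·log₁₀(r/r_ref)), then combine on an intensity basis.
air handling unit: 84 − 20·log₁₀(19.4/3.0) = 84 − 16.21 = 67.79 dB.
woodworking router: 90 − 20·log₁₀(24.4/2.2) = 90 − 20.90 = 69.10 dB.
cooling tower: 93 − 20·log₁₀(20.9/3.0) = 93 − 16.86 = 76.14 dB.
Σ 10^(L/10) = 5.525e+07 → L_total = 10·log₁₀(5.525e+07) = 77.42 dB.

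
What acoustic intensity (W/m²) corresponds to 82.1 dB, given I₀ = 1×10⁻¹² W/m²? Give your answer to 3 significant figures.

0.000162 W/m²

I = I₀·10^(L/10) = 10⁻¹² × 10^(82.1/10) = 10^(-3.790).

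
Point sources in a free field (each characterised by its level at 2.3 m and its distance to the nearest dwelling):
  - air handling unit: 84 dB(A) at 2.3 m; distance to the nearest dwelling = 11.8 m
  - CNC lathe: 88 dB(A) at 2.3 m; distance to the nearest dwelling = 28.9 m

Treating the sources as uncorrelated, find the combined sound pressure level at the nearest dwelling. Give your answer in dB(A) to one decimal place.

First find each source's level at the receiver (point-source: −20·log₁₀(r/r_ref)), then combine on an intensity basis.
air handling unit: 84 − 20·log₁₀(11.8/2.3) = 84 − 14.20 = 69.80 dB(A).
CNC lathe: 88 − 20·log₁₀(28.9/2.3) = 88 − 21.98 = 66.02 dB(A).
Σ 10^(L/10) = 1.354e+07 → L_total = 10·log₁₀(1.354e+07) = 71.32 dB(A).

71.3 dB(A)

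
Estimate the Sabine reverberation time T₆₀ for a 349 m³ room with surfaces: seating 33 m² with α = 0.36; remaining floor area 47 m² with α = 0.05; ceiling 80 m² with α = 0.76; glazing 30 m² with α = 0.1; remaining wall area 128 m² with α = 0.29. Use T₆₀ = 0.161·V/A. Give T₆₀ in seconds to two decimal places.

A = Σ Sᵢαᵢ = 33·0.36 + 47·0.05 + 80·0.76 + 30·0.1 + 128·0.29 = 115.15 m².
T₆₀ = 0.161 × 349 / 115.15 = 0.488 s.

0.49 s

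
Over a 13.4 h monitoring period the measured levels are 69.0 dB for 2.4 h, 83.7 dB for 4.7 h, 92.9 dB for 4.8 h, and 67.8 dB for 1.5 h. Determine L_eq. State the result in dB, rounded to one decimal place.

88.9 dB

L_eq = 10·log₁₀[(1/T)·Σ tᵢ·10^(Lᵢ/10)] with T = 13.4 h.
Σ tᵢ·10^(Lᵢ/10) = 2.4·10^(69.0/10) + 4.7·10^(83.7/10) + 4.8·10^(92.9/10) + 1.5·10^(67.8/10) = 1.049e+10.
L_eq = 10·log₁₀(1.049e+10/13.4) = 88.94 dB.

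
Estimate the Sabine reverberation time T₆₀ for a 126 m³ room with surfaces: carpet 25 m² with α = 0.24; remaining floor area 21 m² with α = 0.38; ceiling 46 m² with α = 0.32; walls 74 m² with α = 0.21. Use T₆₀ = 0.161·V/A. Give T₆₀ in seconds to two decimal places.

0.46 s

Summing Sᵢαᵢ: 25·0.24 + 21·0.38 + 46·0.32 + 74·0.21 = 44.24 m².
T₆₀ = 0.161 × 126 / 44.24 = 0.459 s.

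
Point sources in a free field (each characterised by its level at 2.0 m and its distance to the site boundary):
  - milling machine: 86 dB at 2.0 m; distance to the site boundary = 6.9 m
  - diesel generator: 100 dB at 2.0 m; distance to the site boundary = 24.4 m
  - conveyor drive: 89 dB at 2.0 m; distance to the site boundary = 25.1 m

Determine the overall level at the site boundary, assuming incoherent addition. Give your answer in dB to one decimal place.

80.2 dB

First find each source's level at the receiver (point-source: −20·log₁₀(r/r_ref)), then combine on an intensity basis.
milling machine: 86 − 20·log₁₀(6.9/2.0) = 86 − 10.76 = 75.24 dB.
diesel generator: 100 − 20·log₁₀(24.4/2.0) = 100 − 21.73 = 78.27 dB.
conveyor drive: 89 − 20·log₁₀(25.1/2.0) = 89 − 21.97 = 67.03 dB.
Σ 10^(L/10) = 1.057e+08 → L_total = 10·log₁₀(1.057e+08) = 80.24 dB.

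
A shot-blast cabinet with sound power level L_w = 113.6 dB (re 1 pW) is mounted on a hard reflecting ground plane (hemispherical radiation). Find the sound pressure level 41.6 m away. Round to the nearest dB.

The power spreads over a hemisphere of area 2π·r², so L_p = L_w − 10·log₁₀(2π·r²).
2π·r² = 1.087e+04 m², 10·log₁₀ of that is 40.364 dB.
L_p = 113.6 − 40.364 = 73.24 dB.

73 dB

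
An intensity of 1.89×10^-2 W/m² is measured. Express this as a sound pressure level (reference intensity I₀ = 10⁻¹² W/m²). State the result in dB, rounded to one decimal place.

L = 10·log₁₀(I/I₀) = 10·log₁₀(1.89×10^-2/10⁻¹²) = 10·log₁₀(1.89×10^10).
L = 10·(0.2765 + 10) = 102.76 dB.

102.8 dB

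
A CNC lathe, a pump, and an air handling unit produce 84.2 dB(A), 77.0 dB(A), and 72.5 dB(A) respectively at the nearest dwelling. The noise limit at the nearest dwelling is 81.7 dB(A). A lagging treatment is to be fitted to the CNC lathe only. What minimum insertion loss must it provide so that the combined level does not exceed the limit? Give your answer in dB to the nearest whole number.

5 dB

Fixed contribution from the other sources: Σ 10^(L/10) = 10^(77.0/10) + 10^(72.5/10) = 6.790e+07 (78.32 dB(A)).
To meet 81.7 dB(A) overall, the treated CNC lathe may contribute at most 10^(81.7/10) − 6.790e+07 = 8.001e+07, i.e. 79.03 dB(A).
Required insertion loss = 84.2 − 79.03 = 5.17 dB.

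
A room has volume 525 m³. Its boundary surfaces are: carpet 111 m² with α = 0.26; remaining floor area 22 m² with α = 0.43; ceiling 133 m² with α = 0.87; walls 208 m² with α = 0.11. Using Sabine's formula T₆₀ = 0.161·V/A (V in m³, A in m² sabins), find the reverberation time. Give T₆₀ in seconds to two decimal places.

0.48 s

Total absorption A = 111·0.26 + 22·0.43 + 133·0.87 + 208·0.11 = 176.91 m² sabins.
T₆₀ = 0.161·V/A = 0.161·525/176.91 = 0.478 s.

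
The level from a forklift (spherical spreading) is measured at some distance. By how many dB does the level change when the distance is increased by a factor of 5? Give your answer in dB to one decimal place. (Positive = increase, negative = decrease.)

Point-source spreading: ΔL = −20·log₁₀(r₂/r₁).
ΔL = −20·log₁₀(5) = -13.98 dB.

-14.0 dB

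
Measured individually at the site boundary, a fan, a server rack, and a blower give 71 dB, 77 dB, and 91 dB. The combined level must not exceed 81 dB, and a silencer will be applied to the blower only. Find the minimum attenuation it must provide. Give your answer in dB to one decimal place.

The untreated sources together contribute 10^(71/10) + 10^(77/10) = 6.271e+07, i.e. 77.97 dB.
To meet 81 dB overall, the treated blower may contribute at most 10^(81/10) − 6.271e+07 = 6.318e+07, i.e. 78.01 dB.
So the blower must be reduced from 91 to 78.01 dB: IL = 12.99 dB.

13.0 dB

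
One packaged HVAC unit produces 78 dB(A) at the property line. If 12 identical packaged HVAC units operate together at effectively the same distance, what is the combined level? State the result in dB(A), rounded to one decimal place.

88.8 dB(A)

With 12 equal, uncorrelated contributions the intensity is 12× that of one unit, giving a rise of 10·log₁₀ 12.
L_total = 78 + 10·log₁₀(12) = 78 + 10.792 = 88.79 dB(A).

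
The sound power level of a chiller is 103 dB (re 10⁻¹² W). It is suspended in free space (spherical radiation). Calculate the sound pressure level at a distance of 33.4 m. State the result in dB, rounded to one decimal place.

61.5 dB

Free-field spherical radiation: L_p = L_w − 10·log₁₀(4π·r²), r = 33.4 m.
4π·r² = 1.402e+04 m², 10·log₁₀ of that is 41.467 dB.
L_p = 103 − 41.467 = 61.53 dB.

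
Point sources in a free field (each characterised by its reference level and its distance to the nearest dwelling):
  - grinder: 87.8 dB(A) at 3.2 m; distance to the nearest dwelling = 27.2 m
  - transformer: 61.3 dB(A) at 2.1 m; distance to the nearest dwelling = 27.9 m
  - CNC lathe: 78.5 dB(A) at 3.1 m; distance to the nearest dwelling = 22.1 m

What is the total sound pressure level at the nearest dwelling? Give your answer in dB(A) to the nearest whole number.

70 dB(A)

Propagate each source to the receiver with L = L_ref − 20·log₁₀(r/r_ref), then add intensities.
grinder: 87.8 − 20·log₁₀(27.2/3.2) = 87.8 − 18.59 = 69.21 dB(A).
transformer: 61.3 − 20·log₁₀(27.9/2.1) = 61.3 − 22.47 = 38.83 dB(A).
CNC lathe: 78.5 − 20·log₁₀(22.1/3.1) = 78.5 − 17.06 = 61.44 dB(A).
Σ 10^(L/10) = 9.741e+06 → L_total = 10·log₁₀(9.741e+06) = 69.89 dB(A).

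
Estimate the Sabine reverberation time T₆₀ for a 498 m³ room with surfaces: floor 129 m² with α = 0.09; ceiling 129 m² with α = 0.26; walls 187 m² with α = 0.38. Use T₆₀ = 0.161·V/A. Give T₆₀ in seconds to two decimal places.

A = Σ Sᵢαᵢ = 129·0.09 + 129·0.26 + 187·0.38 = 116.21 m².
T₆₀ = 0.161 × 498 / 116.21 = 0.690 s.

0.69 s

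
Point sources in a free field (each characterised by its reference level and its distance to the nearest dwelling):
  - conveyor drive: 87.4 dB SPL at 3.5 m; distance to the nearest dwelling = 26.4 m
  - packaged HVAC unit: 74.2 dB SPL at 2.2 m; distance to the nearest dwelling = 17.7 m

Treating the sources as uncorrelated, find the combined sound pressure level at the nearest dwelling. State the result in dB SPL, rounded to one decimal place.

Propagate each source to the receiver with L = L_ref − 20·log₁₀(r/r_ref), then add intensities.
conveyor drive: 87.4 − 20·log₁₀(26.4/3.5) = 87.4 − 17.55 = 69.85 dB SPL.
packaged HVAC unit: 74.2 − 20·log₁₀(17.7/2.2) = 74.2 − 18.11 = 56.09 dB SPL.
Σ 10^(L/10) = 1.007e+07 → L_total = 10·log₁₀(1.007e+07) = 70.03 dB SPL.

70.0 dB SPL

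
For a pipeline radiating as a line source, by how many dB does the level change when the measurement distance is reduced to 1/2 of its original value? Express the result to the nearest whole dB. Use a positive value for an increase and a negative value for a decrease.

+3 dB

With cylindrical spreading the level changes by −10·log₁₀(r₂/r₁).
ΔL = −10·log₁₀(0.5) = +3.01 dB.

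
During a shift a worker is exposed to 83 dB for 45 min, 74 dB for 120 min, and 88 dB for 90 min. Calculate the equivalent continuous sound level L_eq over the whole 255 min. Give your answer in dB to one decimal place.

84.3 dB

The energy average is taken in the linear domain: L_eq = 10·log₁₀[(Σ tᵢ·10^(Lᵢ/10))/T], T = 255 min.
Σ tᵢ·10^(Lᵢ/10) = 45·10^(83/10) + 120·10^(74/10) + 90·10^(88/10) = 6.878e+10.
L_eq = 10·log₁₀(6.878e+10/255) = 84.31 dB.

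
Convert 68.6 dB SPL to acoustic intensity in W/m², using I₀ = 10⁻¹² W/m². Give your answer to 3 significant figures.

L = 10·log₁₀(I/I₀) ⇒ I = I₀·10^(L/10) = 10⁻¹² × 10^6.86.

7.24e-06 W/m²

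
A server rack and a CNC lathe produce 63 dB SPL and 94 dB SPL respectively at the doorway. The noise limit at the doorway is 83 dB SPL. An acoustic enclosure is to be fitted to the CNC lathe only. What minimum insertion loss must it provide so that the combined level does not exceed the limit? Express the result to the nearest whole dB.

11 dB

Everything except the CNC lathe sums to 10^(63/10) = 1.995e+06 in linear terms, 63.00 dB SPL.
The limit corresponds to 10^(83/10) = 1.995e+08; subtracting the fixed part leaves 1.975e+08 for the CNC lathe, i.e. 82.96 dB SPL.
So the CNC lathe must be reduced from 94 to 82.96 dB SPL: IL = 11.04 dB.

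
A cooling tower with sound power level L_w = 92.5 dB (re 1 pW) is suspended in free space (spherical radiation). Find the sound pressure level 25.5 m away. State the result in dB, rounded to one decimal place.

53.4 dB

Free-field spherical radiation: L_p = L_w − 10·log₁₀(4π·r²), r = 25.5 m.
4π·r² = 8171 m², 10·log₁₀ of that is 39.123 dB.
L_p = 92.5 − 39.123 = 53.38 dB.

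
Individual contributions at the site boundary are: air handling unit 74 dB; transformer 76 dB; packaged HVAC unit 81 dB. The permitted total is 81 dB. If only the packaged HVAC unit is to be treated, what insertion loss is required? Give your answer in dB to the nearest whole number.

Fixed contribution from the other sources: Σ 10^(L/10) = 10^(74/10) + 10^(76/10) = 6.493e+07 (78.12 dB).
To meet 81 dB overall, the treated packaged HVAC unit may contribute at most 10^(81/10) − 6.493e+07 = 6.096e+07, i.e. 77.85 dB.
Required insertion loss = 81 − 77.85 = 3.15 dB.

3 dB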